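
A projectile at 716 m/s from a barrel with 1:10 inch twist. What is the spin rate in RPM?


twist_m = 10*0.0254 = 0.254 m
spin = v/twist = 716/0.254 = 2818.898 rev/s
RPM = spin*60 = 2818.898*60 ≈ 169134 RPM

169134 RPM


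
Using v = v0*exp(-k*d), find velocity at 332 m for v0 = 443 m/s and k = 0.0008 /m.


v = v0*exp(-k*d) = 443*exp(-0.0008*332) = 339.7 m/s

339.7 m/s


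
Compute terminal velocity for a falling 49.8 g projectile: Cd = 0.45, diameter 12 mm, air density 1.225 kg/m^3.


A = pi*(d/2)^2 = pi*(12/2000)^2 = 1.13097e-04 m^2
vt = sqrt(2mg/(Cd*rho*A)) = sqrt(2*0.0498*9.81/(0.45 * 1.225 * 1.13097e-04)) = 125.2 m/s

125.2 m/s


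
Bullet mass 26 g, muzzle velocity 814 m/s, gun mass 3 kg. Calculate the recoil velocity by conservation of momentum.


v_recoil = m_p * v_p / m_gun = 0.026 * 814 / 3 = 7.055 m/s

7.055 m/s


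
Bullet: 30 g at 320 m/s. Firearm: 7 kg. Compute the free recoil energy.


v_r = m_p*v_p/m_gun = 0.03*320/7 = 1.37143 m/s, E_r = 0.5*m_gun*v_r^2 = 0.5*7*1.37143^2 = 6.583 J

6.583 J


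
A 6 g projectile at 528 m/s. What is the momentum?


p = m*v = 0.006*528 = 3.168 kg·m/s

3.168 kg·m/s


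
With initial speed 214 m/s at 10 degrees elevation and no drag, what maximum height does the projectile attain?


H = (v0*sin(theta))^2 / (2g) = (214*sin(10°))^2 / (2*9.81) = 70.38 m

70.38 m


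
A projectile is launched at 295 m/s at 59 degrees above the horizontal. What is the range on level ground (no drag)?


R = v0^2 * sin(2*theta) / g = 295^2 * sin(2*59°) / 9.81 = 7833 m

7833 m


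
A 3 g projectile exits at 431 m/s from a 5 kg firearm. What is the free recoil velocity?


v_recoil = m_p * v_p / m_gun = 0.003 * 431 / 5 = 0.2586 m/s

0.2586 m/s


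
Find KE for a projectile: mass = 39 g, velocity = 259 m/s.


E = 0.5*m*v^2 = 0.5*0.039*259^2 = 1308 J

1308 J


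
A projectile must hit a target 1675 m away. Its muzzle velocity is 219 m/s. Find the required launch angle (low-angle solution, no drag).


sin(2*theta) = R*g/v0^2 = 1675*9.81/219^2 = 0.342606, theta = arcsin(0.342606)/2 = 10.02°

10.02 degrees


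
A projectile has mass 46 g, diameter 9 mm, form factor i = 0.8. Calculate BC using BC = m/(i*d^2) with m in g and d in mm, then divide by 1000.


BC = m/(i*d^2*1000) = 46/(0.8 * 9^2 * 1000) = 0.0007099

0.0007099


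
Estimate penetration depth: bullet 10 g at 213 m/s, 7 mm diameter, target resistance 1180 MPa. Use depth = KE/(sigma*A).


A = pi*(d/2)^2 = pi*(7/2)^2 = 38.4845 mm^2
E = 0.5*m*v^2 = 0.5*0.01*213^2 = 226.845 J
depth = E/(sigma*A) = 226.845 J / (1180 MPa * 38.4845 mm^2) = 226.845/(1180 * 38.4845) m = 0.0049953 m ≈ 4.995 mm

4.995 mm


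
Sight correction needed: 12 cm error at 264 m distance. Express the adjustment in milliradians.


1 mrad subtends 1 cm per 10 m of range, so adj = error_cm / (dist_m / 10) = 12 / (264/10) = 0.4545 mrad

0.4545 mrad


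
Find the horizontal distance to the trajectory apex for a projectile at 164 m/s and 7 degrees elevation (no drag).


R = v0^2*sin(2*theta)/g = 164^2*sin(2*7°)/9.81 = 663.275 m
apex_dist = R/2 = 663.275/2 = 331.6 m

331.6 m


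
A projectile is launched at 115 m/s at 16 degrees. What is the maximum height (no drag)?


H = (v0*sin(theta))^2 / (2g) = (115*sin(16°))^2 / (2*9.81) = 51.21 m

51.21 m


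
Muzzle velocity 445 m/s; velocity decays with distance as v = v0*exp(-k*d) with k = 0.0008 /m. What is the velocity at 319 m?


v = v0*exp(-k*d) = 445*exp(-0.0008*319) = 344.8 m/s

344.8 m/s


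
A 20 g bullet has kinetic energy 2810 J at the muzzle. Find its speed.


v = sqrt(2*E/m) = sqrt(2*2810/0.02) = 530.1 m/s

530.1 m/s


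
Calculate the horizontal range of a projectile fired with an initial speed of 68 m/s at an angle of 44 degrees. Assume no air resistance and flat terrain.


R = v0^2 * sin(2*theta) / g = 68^2 * sin(2*44°) / 9.81 = 471.1 m

471.1 m


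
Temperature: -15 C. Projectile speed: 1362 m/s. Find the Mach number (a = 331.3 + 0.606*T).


a = 331.3 + 0.606*(-15) = 322.21 m/s
M = v/a = 1362/322.21 = 4.227

4.227


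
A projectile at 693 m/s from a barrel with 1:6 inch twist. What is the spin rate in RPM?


twist_m = 6*0.0254 = 0.1524 m
spin = v/twist = 693/0.1524 = 4547.244 rev/s
RPM = spin*60 = 4547.244*60 ≈ 272835 RPM

272835 RPM


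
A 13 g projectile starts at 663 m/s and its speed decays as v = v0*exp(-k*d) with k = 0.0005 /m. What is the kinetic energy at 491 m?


v = v0*exp(-k*d) = 663*exp(-0.0005*491) = 518.674 m/s
E = 0.5*m*v^2 = 0.5*0.013*518.674^2 = 1749 J

1749 J


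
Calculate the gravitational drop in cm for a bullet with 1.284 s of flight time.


drop = 0.5*g*t^2 = 0.5*9.81*1.284^2 = 8.08666 m ≈ 808.7 cm

808.7 cm


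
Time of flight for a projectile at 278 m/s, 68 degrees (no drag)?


T = 2*v0*sin(theta)/g = 2*278*sin(68°)/9.81 = 52.55 s

52.55 s


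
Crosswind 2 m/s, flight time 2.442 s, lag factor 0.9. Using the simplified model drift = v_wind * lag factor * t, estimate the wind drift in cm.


drift = v_wind * lag * t = 2 * 0.9 * 2.442 = 4.3956 m ≈ 439.6 cm

439.6 cm


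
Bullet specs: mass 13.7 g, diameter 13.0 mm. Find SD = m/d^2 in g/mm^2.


SD = m/d^2 = 13.7/13.0^2 = 0.08107 g/mm^2

0.08107 g/mm^2


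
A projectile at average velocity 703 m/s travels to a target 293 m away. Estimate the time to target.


t = d/v = 293/703 = 0.4168 s

0.4168 s


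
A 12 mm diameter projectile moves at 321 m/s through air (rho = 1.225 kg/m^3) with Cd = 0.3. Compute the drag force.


A = pi*(d/2)^2 = pi*(12/2000)^2 = 1.13097e-04 m^2
Fd = 0.5*Cd*rho*A*v^2 = 0.5*0.3*1.225*1.13097e-04*321^2 = 2.141 N

2.141 N


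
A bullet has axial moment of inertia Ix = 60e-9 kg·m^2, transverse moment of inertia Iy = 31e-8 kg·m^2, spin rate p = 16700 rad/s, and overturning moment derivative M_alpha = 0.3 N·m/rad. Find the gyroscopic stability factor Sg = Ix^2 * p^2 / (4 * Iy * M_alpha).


Sg = Ix^2 * p^2 / (4 * Iy * M_alpha) = (60e-9)^2 * 16700^2 / (4 * 31e-8 * 0.3) = 2.699

2.699


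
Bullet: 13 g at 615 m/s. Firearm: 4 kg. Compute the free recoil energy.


v_r = m_p*v_p/m_gun = 0.013*615/4 = 1.99875 m/s, E_r = 0.5*m_gun*v_r^2 = 0.5*4*1.99875^2 = 7.99 J

7.99 J


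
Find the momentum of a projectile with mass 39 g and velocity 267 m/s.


p = m*v = 0.039*267 = 10.41 kg·m/s

10.41 kg·m/s


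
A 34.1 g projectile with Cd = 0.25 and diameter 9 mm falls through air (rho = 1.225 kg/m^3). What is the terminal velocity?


A = pi*(d/2)^2 = pi*(9/2000)^2 = 6.36173e-05 m^2
vt = sqrt(2mg/(Cd*rho*A)) = sqrt(2*0.0341*9.81/(0.25 * 1.225 * 6.36173e-05)) = 185.3 m/s

185.3 m/s


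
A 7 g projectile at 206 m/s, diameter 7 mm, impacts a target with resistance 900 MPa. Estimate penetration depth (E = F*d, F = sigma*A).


A = pi*(d/2)^2 = pi*(7/2)^2 = 38.4845 mm^2
E = 0.5*m*v^2 = 0.5*0.007*206^2 = 148.526 J
depth = E/(sigma*A) = 148.526 J / (900 MPa * 38.4845 mm^2) = 148.526/(900 * 38.4845) m = 0.00428819 m ≈ 4.288 mm

4.288 mm


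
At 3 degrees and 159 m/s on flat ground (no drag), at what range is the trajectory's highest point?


R = v0^2*sin(2*theta)/g = 159^2*sin(2*3°)/9.81 = 269.377 m
apex_dist = R/2 = 269.377/2 = 134.7 m

134.7 m


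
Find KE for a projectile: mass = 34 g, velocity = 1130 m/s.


E = 0.5*m*v^2 = 0.5*0.034*1130^2 = 21707 J

21707 J


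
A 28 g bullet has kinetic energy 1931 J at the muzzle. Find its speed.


v = sqrt(2*E/m) = sqrt(2*1931/0.028) = 371.4 m/s

371.4 m/s


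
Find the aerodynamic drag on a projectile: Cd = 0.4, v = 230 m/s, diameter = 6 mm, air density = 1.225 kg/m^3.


A = pi*(d/2)^2 = pi*(6/2000)^2 = 2.82743e-05 m^2
Fd = 0.5*Cd*rho*A*v^2 = 0.5*0.4*1.225*2.82743e-05*230^2 = 0.3664 N

0.3664 N


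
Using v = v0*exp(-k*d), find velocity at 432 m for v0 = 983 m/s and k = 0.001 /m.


v = v0*exp(-k*d) = 983*exp(-0.001*432) = 638.2 m/s

638.2 m/s


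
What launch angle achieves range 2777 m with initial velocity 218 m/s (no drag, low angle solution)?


sin(2*theta) = R*g/v0^2 = 2777*9.81/218^2 = 0.573234, theta = arcsin(0.573234)/2 = 17.49°

17.49 degrees


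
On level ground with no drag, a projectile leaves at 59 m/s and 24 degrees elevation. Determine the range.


R = v0^2 * sin(2*theta) / g = 59^2 * sin(2*24°) / 9.81 = 263.7 m

263.7 m


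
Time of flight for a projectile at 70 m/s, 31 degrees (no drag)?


T = 2*v0*sin(theta)/g = 2*70*sin(31°)/9.81 = 7.35 s

7.35 s


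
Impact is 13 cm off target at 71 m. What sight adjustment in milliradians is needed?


1 mrad subtends 1 cm per 10 m of range, so adj = error_cm / (dist_m / 10) = 13 / (71/10) = 1.831 mrad

1.831 mrad


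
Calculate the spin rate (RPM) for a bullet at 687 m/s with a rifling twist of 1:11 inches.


twist_m = 11*0.0254 = 0.2794 m
spin = v/twist = 687/0.2794 = 2458.84 rev/s
RPM = spin*60 = 2458.84*60 ≈ 147530 RPM

147530 RPM


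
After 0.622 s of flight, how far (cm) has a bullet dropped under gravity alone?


drop = 0.5*g*t^2 = 0.5*9.81*0.622^2 = 1.89767 m ≈ 189.8 cm

189.8 cm


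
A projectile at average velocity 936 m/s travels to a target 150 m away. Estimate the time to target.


t = d/v = 150/936 = 0.1603 s

0.1603 s


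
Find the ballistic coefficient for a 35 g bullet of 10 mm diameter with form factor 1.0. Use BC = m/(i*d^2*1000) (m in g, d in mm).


BC = m/(i*d^2*1000) = 35/(1.0 * 10^2 * 1000) = 0.00035

0.00035


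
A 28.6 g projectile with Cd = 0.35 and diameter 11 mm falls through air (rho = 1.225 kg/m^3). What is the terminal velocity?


A = pi*(d/2)^2 = pi*(11/2000)^2 = 9.50332e-05 m^2
vt = sqrt(2mg/(Cd*rho*A)) = sqrt(2*0.0286*9.81/(0.35 * 1.225 * 9.50332e-05)) = 117.4 m/s

117.4 m/s


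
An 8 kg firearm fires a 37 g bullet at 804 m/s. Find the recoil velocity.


v_recoil = m_p * v_p / m_gun = 0.037 * 804 / 8 = 3.718 m/s

3.718 m/s


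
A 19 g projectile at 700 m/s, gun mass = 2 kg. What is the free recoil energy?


v_r = m_p*v_p/m_gun = 0.019*700/2 = 6.65 m/s, E_r = 0.5*m_gun*v_r^2 = 0.5*2*6.65^2 = 44.22 J

44.22 J


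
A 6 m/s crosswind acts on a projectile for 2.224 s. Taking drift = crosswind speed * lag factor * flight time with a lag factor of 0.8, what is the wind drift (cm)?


drift = v_wind * lag * t = 6 * 0.8 * 2.224 = 10.6752 m ≈ 1068 cm

1068 cm


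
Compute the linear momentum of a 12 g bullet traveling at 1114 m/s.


p = m*v = 0.012*1114 = 13.37 kg·m/s

13.37 kg·m/s


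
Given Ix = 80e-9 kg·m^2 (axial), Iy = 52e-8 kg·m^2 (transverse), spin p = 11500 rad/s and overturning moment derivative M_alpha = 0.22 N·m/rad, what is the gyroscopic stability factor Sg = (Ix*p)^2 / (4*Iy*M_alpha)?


Sg = Ix^2 * p^2 / (4 * Iy * M_alpha) = (80e-9)^2 * 11500^2 / (4 * 52e-8 * 0.22) = 1.85

1.85


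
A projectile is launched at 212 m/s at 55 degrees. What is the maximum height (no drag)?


H = (v0*sin(theta))^2 / (2g) = (212*sin(55°))^2 / (2*9.81) = 1537 m

1537 m


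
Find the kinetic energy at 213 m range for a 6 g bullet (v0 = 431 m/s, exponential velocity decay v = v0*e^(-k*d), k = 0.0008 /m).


v = v0*exp(-k*d) = 431*exp(-0.0008*213) = 363.474 m/s
E = 0.5*m*v^2 = 0.5*0.006*363.474^2 = 396.3 J

396.3 J


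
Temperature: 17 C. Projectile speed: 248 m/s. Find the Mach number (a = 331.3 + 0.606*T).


a = 331.3 + 0.606*(17) = 341.602 m/s
M = v/a = 248/341.602 = 0.726

0.726


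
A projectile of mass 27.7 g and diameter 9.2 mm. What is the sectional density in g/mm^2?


SD = m/d^2 = 27.7/9.2^2 = 0.3273 g/mm^2

0.3273 g/mm^2


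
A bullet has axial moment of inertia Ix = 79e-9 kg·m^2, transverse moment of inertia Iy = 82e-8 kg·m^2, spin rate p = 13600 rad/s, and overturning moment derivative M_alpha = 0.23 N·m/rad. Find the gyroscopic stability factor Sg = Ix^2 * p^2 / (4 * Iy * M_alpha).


Sg = Ix^2 * p^2 / (4 * Iy * M_alpha) = (79e-9)^2 * 13600^2 / (4 * 82e-8 * 0.23) = 1.53

1.53


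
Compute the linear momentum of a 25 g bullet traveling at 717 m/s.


p = m*v = 0.025*717 = 17.93 kg·m/s

17.93 kg·m/s


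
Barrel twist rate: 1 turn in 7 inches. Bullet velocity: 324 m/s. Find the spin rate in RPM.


twist_m = 7*0.0254 = 0.1778 m
spin = v/twist = 324/0.1778 = 1822.272 rev/s
RPM = spin*60 = 1822.272*60 ≈ 109336 RPM

109336 RPM


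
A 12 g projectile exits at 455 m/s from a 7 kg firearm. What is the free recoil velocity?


v_recoil = m_p * v_p / m_gun = 0.012 * 455 / 7 = 0.78 m/s

0.78 m/s


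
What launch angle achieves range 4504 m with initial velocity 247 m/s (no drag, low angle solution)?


sin(2*theta) = R*g/v0^2 = 4504*9.81/247^2 = 0.724225, theta = arcsin(0.724225)/2 = 23.2°

23.2 degrees


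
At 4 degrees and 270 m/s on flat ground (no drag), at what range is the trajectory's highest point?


R = v0^2*sin(2*theta)/g = 270^2*sin(2*4°)/9.81 = 1034.22 m
apex_dist = R/2 = 1034.22/2 = 517.1 m

517.1 m


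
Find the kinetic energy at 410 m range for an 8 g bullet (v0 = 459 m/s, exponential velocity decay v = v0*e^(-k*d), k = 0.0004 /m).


v = v0*exp(-k*d) = 459*exp(-0.0004*410) = 389.573 m/s
E = 0.5*m*v^2 = 0.5*0.008*389.573^2 = 607.1 J

607.1 J


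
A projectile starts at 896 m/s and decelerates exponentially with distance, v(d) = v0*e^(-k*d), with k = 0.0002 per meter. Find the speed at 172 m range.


v = v0*exp(-k*d) = 896*exp(-0.0002*172) = 865.7 m/s

865.7 m/s


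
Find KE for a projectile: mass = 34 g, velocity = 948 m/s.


E = 0.5*m*v^2 = 0.5*0.034*948^2 = 15278 J

15278 J


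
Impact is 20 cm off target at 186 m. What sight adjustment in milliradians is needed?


1 mrad subtends 1 cm per 10 m of range, so adj = error_cm / (dist_m / 10) = 20 / (186/10) = 1.075 mrad

1.075 mrad


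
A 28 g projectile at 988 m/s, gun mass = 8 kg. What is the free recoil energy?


v_r = m_p*v_p/m_gun = 0.028*988/8 = 3.458 m/s, E_r = 0.5*m_gun*v_r^2 = 0.5*8*3.458^2 = 47.83 J

47.83 J


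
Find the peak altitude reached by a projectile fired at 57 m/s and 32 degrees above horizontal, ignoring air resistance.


H = (v0*sin(theta))^2 / (2g) = (57*sin(32°))^2 / (2*9.81) = 46.5 m

46.5 m


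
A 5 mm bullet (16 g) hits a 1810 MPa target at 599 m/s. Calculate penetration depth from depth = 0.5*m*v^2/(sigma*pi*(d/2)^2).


A = pi*(d/2)^2 = pi*(5/2)^2 = 19.635 mm^2
E = 0.5*m*v^2 = 0.5*0.016*599^2 = 2870.41 J
depth = E/(sigma*A) = 2870.41 J / (1810 MPa * 19.635 mm^2) = 2870.41/(1810 * 19.635) m = 0.0807672 m ≈ 80.77 mm

80.77 mm


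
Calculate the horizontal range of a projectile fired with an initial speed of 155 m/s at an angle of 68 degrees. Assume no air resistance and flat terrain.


R = v0^2 * sin(2*theta) / g = 155^2 * sin(2*68°) / 9.81 = 1701 m

1701 m


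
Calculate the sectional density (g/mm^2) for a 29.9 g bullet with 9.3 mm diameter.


SD = m/d^2 = 29.9/9.3^2 = 0.3457 g/mm^2

0.3457 g/mm^2


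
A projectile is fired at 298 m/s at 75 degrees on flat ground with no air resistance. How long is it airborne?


T = 2*v0*sin(theta)/g = 2*298*sin(75°)/9.81 = 58.68 s

58.68 s


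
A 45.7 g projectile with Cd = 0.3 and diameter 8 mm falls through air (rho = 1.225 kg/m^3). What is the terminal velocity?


A = pi*(d/2)^2 = pi*(8/2000)^2 = 5.02655e-05 m^2
vt = sqrt(2mg/(Cd*rho*A)) = sqrt(2*0.0457*9.81/(0.3 * 1.225 * 5.02655e-05)) = 220.3 m/s

220.3 m/s


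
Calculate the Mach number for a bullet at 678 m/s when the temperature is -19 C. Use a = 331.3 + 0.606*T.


a = 331.3 + 0.606*(-19) = 319.786 m/s
M = v/a = 678/319.786 = 2.12

2.12


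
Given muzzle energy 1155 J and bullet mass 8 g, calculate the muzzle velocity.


v = sqrt(2*E/m) = sqrt(2*1155/0.008) = 537.4 m/s

537.4 m/s


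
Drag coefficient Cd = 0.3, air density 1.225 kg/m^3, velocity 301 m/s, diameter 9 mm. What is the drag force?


A = pi*(d/2)^2 = pi*(9/2000)^2 = 6.36173e-05 m^2
Fd = 0.5*Cd*rho*A*v^2 = 0.5*0.3*1.225*6.36173e-05*301^2 = 1.059 N

1.059 N


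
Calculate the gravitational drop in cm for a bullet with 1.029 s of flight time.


drop = 0.5*g*t^2 = 0.5*9.81*1.029^2 = 5.19362 m ≈ 519.4 cm

519.4 cm


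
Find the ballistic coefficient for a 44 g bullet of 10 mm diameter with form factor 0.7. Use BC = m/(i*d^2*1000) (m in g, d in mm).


BC = m/(i*d^2*1000) = 44/(0.7 * 10^2 * 1000) = 0.0006286

0.0006286


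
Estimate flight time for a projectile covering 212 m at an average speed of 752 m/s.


t = d/v = 212/752 = 0.2819 s

0.2819 s


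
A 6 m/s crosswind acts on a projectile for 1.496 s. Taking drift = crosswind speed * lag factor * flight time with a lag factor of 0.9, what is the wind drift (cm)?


drift = v_wind * lag * t = 6 * 0.9 * 1.496 = 8.0784 m ≈ 807.8 cm

807.8 cm


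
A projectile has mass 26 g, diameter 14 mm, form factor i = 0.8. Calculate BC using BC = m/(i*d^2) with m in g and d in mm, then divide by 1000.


BC = m/(i*d^2*1000) = 26/(0.8 * 14^2 * 1000) = 0.0001658

0.0001658


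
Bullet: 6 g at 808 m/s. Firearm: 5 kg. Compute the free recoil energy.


v_r = m_p*v_p/m_gun = 0.006*808/5 = 0.9696 m/s, E_r = 0.5*m_gun*v_r^2 = 0.5*5*0.9696^2 = 2.35 J

2.35 J


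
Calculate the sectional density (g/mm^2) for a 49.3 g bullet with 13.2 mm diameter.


SD = m/d^2 = 49.3/13.2^2 = 0.2829 g/mm^2

0.2829 g/mm^2


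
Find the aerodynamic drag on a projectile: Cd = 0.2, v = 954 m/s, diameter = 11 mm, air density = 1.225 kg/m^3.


A = pi*(d/2)^2 = pi*(11/2000)^2 = 9.50332e-05 m^2
Fd = 0.5*Cd*rho*A*v^2 = 0.5*0.2*1.225*9.50332e-05*954^2 = 10.6 N

10.6 N


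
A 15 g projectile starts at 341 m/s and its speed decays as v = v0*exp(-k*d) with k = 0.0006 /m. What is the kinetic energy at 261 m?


v = v0*exp(-k*d) = 341*exp(-0.0006*261) = 291.571 m/s
E = 0.5*m*v^2 = 0.5*0.015*291.571^2 = 637.6 J

637.6 J


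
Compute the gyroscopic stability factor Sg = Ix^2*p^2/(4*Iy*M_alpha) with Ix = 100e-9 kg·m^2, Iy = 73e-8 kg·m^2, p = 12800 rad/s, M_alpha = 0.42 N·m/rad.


Sg = Ix^2 * p^2 / (4 * Iy * M_alpha) = (100e-9)^2 * 12800^2 / (4 * 73e-8 * 0.42) = 1.336

1.336


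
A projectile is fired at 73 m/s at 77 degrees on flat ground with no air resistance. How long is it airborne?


T = 2*v0*sin(theta)/g = 2*73*sin(77°)/9.81 = 14.5 s

14.5 s


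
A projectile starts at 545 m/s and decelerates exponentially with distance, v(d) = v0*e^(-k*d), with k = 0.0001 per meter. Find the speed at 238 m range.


v = v0*exp(-k*d) = 545*exp(-0.0001*238) = 532.2 m/s

532.2 m/s


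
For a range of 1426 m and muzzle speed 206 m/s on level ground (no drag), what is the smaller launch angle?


sin(2*theta) = R*g/v0^2 = 1426*9.81/206^2 = 0.329651, theta = arcsin(0.329651)/2 = 9.624°

9.624 degrees


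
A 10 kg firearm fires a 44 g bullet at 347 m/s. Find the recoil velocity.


v_recoil = m_p * v_p / m_gun = 0.044 * 347 / 10 = 1.527 m/s

1.527 m/s


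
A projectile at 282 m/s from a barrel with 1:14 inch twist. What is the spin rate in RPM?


twist_m = 14*0.0254 = 0.3556 m
spin = v/twist = 282/0.3556 = 793.0259 rev/s
RPM = spin*60 = 793.0259*60 ≈ 47582 RPM

47582 RPM


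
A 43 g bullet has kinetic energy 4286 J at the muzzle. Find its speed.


v = sqrt(2*E/m) = sqrt(2*4286/0.043) = 446.5 m/s

446.5 m/s


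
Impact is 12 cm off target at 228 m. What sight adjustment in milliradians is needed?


1 mrad subtends 1 cm per 10 m of range, so adj = error_cm / (dist_m / 10) = 12 / (228/10) = 0.5263 mrad

0.5263 mrad


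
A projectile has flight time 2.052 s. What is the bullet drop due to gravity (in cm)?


drop = 0.5*g*t^2 = 0.5*9.81*2.052^2 = 20.6535 m ≈ 2065 cm

2065 cm


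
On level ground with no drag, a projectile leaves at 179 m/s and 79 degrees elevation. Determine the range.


R = v0^2 * sin(2*theta) / g = 179^2 * sin(2*79°) / 9.81 = 1224 m

1224 m


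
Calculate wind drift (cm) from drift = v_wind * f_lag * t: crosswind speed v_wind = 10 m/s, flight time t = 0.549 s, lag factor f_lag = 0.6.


drift = v_wind * lag * t = 10 * 0.6 * 0.549 = 3.294 m ≈ 329.4 cm

329.4 cm


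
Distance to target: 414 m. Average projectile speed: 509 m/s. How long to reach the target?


t = d/v = 414/509 = 0.8134 s

0.8134 s


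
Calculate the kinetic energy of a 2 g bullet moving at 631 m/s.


E = 0.5*m*v^2 = 0.5*0.002*631^2 = 398.2 J

398.2 J


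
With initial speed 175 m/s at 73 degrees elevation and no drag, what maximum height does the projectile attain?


H = (v0*sin(theta))^2 / (2g) = (175*sin(73°))^2 / (2*9.81) = 1427 m

1427 m


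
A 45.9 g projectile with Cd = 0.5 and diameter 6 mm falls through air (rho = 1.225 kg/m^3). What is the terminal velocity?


A = pi*(d/2)^2 = pi*(6/2000)^2 = 2.82743e-05 m^2
vt = sqrt(2mg/(Cd*rho*A)) = sqrt(2*0.0459*9.81/(0.5 * 1.225 * 2.82743e-05)) = 228 m/s

228 m/s


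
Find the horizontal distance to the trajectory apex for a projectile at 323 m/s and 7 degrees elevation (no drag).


R = v0^2*sin(2*theta)/g = 323^2*sin(2*7°)/9.81 = 2572.83 m
apex_dist = R/2 = 2572.83/2 = 1286 m

1286 m


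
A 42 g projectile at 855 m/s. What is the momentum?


p = m*v = 0.042*855 = 35.91 kg·m/s

35.91 kg·m/s


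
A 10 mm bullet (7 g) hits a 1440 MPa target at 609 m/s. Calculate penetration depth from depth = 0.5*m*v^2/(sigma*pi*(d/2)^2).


A = pi*(d/2)^2 = pi*(10/2)^2 = 78.5398 mm^2
E = 0.5*m*v^2 = 0.5*0.007*609^2 = 1298.08 J
depth = E/(sigma*A) = 1298.08 J / (1440 MPa * 78.5398 mm^2) = 1298.08/(1440 * 78.5398) m = 0.0114776 m ≈ 11.48 mm

11.48 mm


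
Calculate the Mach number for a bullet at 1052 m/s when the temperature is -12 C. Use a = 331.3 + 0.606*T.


a = 331.3 + 0.606*(-12) = 324.028 m/s
M = v/a = 1052/324.028 = 3.247

3.247


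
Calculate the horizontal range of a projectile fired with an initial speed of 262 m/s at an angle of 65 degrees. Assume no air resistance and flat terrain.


R = v0^2 * sin(2*theta) / g = 262^2 * sin(2*65°) / 9.81 = 5360 m

5360 m


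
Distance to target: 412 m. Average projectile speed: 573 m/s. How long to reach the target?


t = d/v = 412/573 = 0.719 s

0.719 s


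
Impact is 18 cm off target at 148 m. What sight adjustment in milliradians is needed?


1 mrad subtends 1 cm per 10 m of range, so adj = error_cm / (dist_m / 10) = 18 / (148/10) = 1.216 mrad

1.216 mrad


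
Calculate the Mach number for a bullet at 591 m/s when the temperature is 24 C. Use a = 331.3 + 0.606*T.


a = 331.3 + 0.606*(24) = 345.844 m/s
M = v/a = 591/345.844 = 1.709

1.709


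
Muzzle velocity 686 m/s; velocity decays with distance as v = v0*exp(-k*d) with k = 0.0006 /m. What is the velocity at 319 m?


v = v0*exp(-k*d) = 686*exp(-0.0006*319) = 566.5 m/s

566.5 m/s


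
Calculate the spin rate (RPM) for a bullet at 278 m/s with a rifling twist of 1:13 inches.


twist_m = 13*0.0254 = 0.3302 m
spin = v/twist = 278/0.3302 = 841.914 rev/s
RPM = spin*60 = 841.914*60 ≈ 50515 RPM

50515 RPM


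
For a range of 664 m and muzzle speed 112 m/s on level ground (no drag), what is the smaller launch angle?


sin(2*theta) = R*g/v0^2 = 664*9.81/112^2 = 0.519279, theta = arcsin(0.519279)/2 = 15.64°

15.64 degrees


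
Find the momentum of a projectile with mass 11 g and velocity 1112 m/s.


p = m*v = 0.011*1112 = 12.23 kg·m/s

12.23 kg·m/s


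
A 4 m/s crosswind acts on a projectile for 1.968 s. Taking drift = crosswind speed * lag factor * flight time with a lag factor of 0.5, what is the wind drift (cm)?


drift = v_wind * lag * t = 4 * 0.5 * 1.968 = 3.936 m ≈ 393.6 cm

393.6 cm


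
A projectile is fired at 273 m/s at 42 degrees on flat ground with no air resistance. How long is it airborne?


T = 2*v0*sin(theta)/g = 2*273*sin(42°)/9.81 = 37.24 s

37.24 s


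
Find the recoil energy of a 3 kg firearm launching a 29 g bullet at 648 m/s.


v_r = m_p*v_p/m_gun = 0.029*648/3 = 6.264 m/s, E_r = 0.5*m_gun*v_r^2 = 0.5*3*6.264^2 = 58.86 J

58.86 J


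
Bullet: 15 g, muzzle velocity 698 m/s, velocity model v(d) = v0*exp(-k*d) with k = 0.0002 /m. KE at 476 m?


v = v0*exp(-k*d) = 698*exp(-0.0002*476) = 634.615 m/s
E = 0.5*m*v^2 = 0.5*0.015*634.615^2 = 3021 J

3021 J


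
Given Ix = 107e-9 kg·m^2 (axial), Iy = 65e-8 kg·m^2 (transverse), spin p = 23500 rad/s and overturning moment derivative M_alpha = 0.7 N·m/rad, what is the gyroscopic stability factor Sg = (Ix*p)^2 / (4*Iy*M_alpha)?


Sg = Ix^2 * p^2 / (4 * Iy * M_alpha) = (107e-9)^2 * 23500^2 / (4 * 65e-8 * 0.7) = 3.474

3.474


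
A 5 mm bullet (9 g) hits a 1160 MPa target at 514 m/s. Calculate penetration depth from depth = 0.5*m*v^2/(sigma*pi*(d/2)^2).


A = pi*(d/2)^2 = pi*(5/2)^2 = 19.635 mm^2
E = 0.5*m*v^2 = 0.5*0.009*514^2 = 1188.88 J
depth = E/(sigma*A) = 1188.88 J / (1160 MPa * 19.635 mm^2) = 1188.88/(1160 * 19.635) m = 0.0521976 m ≈ 52.2 mm

52.2 mm


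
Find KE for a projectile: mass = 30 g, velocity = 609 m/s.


E = 0.5*m*v^2 = 0.5*0.03*609^2 = 5563 J

5563 J


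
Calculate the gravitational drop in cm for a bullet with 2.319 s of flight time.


drop = 0.5*g*t^2 = 0.5*9.81*2.319^2 = 26.3779 m ≈ 2638 cm

2638 cm


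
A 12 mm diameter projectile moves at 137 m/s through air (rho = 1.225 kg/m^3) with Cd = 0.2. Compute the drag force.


A = pi*(d/2)^2 = pi*(12/2000)^2 = 1.13097e-04 m^2
Fd = 0.5*Cd*rho*A*v^2 = 0.5*0.2*1.225*1.13097e-04*137^2 = 0.26 N

0.26 N


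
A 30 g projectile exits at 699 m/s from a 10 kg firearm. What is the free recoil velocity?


v_recoil = m_p * v_p / m_gun = 0.03 * 699 / 10 = 2.097 m/s

2.097 m/s


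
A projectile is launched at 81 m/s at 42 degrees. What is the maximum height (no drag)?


H = (v0*sin(theta))^2 / (2g) = (81*sin(42°))^2 / (2*9.81) = 149.7 m

149.7 m


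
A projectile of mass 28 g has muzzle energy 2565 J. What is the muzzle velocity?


v = sqrt(2*E/m) = sqrt(2*2565/0.028) = 428 m/s

428 m/s


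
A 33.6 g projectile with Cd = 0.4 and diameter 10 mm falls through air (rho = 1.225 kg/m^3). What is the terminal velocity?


A = pi*(d/2)^2 = pi*(10/2000)^2 = 7.85398e-05 m^2
vt = sqrt(2mg/(Cd*rho*A)) = sqrt(2*0.0336*9.81/(0.4 * 1.225 * 7.85398e-05)) = 130.9 m/s

130.9 m/s


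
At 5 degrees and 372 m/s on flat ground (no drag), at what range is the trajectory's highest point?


R = v0^2*sin(2*theta)/g = 372^2*sin(2*5°)/9.81 = 2449.55 m
apex_dist = R/2 = 2449.55/2 = 1225 m

1225 m


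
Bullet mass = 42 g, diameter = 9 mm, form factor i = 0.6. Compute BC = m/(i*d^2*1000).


BC = m/(i*d^2*1000) = 42/(0.6 * 9^2 * 1000) = 0.0008642

0.0008642


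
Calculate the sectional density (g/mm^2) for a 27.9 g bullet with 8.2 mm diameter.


SD = m/d^2 = 27.9/8.2^2 = 0.4149 g/mm^2

0.4149 g/mm^2


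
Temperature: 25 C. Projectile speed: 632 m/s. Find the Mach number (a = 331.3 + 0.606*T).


a = 331.3 + 0.606*(25) = 346.45 m/s
M = v/a = 632/346.45 = 1.824

1.824


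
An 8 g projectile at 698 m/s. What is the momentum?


p = m*v = 0.008*698 = 5.584 kg·m/s

5.584 kg·m/s


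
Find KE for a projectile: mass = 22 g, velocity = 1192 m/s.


E = 0.5*m*v^2 = 0.5*0.022*1192^2 = 15630 J

15630 J


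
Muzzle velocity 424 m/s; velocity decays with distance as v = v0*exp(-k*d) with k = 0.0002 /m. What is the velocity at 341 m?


v = v0*exp(-k*d) = 424*exp(-0.0002*341) = 396 m/s

396 m/s


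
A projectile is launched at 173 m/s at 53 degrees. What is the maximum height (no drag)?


H = (v0*sin(theta))^2 / (2g) = (173*sin(53°))^2 / (2*9.81) = 972.9 m

972.9 m


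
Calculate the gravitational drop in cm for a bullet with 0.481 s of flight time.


drop = 0.5*g*t^2 = 0.5*9.81*0.481^2 = 1.13483 m ≈ 113.5 cm

113.5 cm


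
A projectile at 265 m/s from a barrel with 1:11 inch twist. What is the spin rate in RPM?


twist_m = 11*0.0254 = 0.2794 m
spin = v/twist = 265/0.2794 = 948.461 rev/s
RPM = spin*60 = 948.461*60 ≈ 56908 RPM

56908 RPM


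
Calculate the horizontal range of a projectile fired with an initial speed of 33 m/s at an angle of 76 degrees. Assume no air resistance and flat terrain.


R = v0^2 * sin(2*theta) / g = 33^2 * sin(2*76°) / 9.81 = 52.12 m

52.12 m


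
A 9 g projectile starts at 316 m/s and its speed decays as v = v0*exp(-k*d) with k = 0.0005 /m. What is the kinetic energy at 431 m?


v = v0*exp(-k*d) = 316*exp(-0.0005*431) = 254.74 m/s
E = 0.5*m*v^2 = 0.5*0.009*254.74^2 = 292 J

292 J


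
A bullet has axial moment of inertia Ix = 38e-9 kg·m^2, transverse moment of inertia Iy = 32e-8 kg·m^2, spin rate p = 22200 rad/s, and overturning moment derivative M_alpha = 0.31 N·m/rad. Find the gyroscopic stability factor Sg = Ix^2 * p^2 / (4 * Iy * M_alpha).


Sg = Ix^2 * p^2 / (4 * Iy * M_alpha) = (38e-9)^2 * 22200^2 / (4 * 32e-8 * 0.31) = 1.794

1.794


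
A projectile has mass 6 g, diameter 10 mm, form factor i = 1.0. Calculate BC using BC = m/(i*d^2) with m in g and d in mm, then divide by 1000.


BC = m/(i*d^2*1000) = 6/(1.0 * 10^2 * 1000) = 6e-05

6e-05


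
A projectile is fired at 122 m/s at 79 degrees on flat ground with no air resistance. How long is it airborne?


T = 2*v0*sin(theta)/g = 2*122*sin(79°)/9.81 = 24.42 s

24.42 s


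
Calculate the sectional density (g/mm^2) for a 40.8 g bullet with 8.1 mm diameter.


SD = m/d^2 = 40.8/8.1^2 = 0.6219 g/mm^2

0.6219 g/mm^2


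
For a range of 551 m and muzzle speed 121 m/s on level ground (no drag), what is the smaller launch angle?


sin(2*theta) = R*g/v0^2 = 551*9.81/121^2 = 0.36919, theta = arcsin(0.36919)/2 = 10.83°

10.83 degrees


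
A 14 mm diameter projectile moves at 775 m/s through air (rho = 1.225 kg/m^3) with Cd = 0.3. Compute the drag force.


A = pi*(d/2)^2 = pi*(14/2000)^2 = 1.53938e-04 m^2
Fd = 0.5*Cd*rho*A*v^2 = 0.5*0.3*1.225*1.53938e-04*775^2 = 16.99 N

16.99 N


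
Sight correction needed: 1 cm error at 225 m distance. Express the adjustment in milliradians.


1 mrad subtends 1 cm per 10 m of range, so adj = error_cm / (dist_m / 10) = 1 / (225/10) = 0.04444 mrad

0.04444 mrad


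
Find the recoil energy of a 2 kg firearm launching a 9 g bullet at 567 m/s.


v_r = m_p*v_p/m_gun = 0.009*567/2 = 2.5515 m/s, E_r = 0.5*m_gun*v_r^2 = 0.5*2*2.5515^2 = 6.51 J

6.51 J


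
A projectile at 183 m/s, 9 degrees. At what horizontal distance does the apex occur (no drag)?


R = v0^2*sin(2*theta)/g = 183^2*sin(2*9°)/9.81 = 1054.91 m
apex_dist = R/2 = 1054.91/2 = 527.5 m

527.5 m


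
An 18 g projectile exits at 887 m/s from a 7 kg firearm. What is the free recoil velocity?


v_recoil = m_p * v_p / m_gun = 0.018 * 887 / 7 = 2.281 m/s

2.281 m/s


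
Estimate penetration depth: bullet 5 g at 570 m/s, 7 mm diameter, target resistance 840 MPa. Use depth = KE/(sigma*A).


A = pi*(d/2)^2 = pi*(7/2)^2 = 38.4845 mm^2
E = 0.5*m*v^2 = 0.5*0.005*570^2 = 812.25 J
depth = E/(sigma*A) = 812.25 J / (840 MPa * 38.4845 mm^2) = 812.25/(840 * 38.4845) m = 0.0251261 m ≈ 25.13 mm

25.13 mm


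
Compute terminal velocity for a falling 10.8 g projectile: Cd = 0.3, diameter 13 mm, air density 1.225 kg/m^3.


A = pi*(d/2)^2 = pi*(13/2000)^2 = 1.32732e-04 m^2
vt = sqrt(2mg/(Cd*rho*A)) = sqrt(2*0.0108*9.81/(0.3 * 1.225 * 1.32732e-04)) = 65.91 m/s

65.91 m/s


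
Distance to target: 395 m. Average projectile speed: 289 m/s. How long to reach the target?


t = d/v = 395/289 = 1.367 s

1.367 s


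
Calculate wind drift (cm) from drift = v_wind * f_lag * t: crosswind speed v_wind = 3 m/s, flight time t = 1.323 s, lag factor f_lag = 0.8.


drift = v_wind * lag * t = 3 * 0.8 * 1.323 = 3.1752 m ≈ 317.5 cm

317.5 cm


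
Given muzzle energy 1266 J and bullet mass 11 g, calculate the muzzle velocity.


v = sqrt(2*E/m) = sqrt(2*1266/0.011) = 479.8 m/s

479.8 m/s


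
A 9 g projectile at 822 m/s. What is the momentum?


p = m*v = 0.009*822 = 7.398 kg·m/s

7.398 kg·m/s


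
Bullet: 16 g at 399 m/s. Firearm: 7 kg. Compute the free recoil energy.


v_r = m_p*v_p/m_gun = 0.016*399/7 = 0.912 m/s, E_r = 0.5*m_gun*v_r^2 = 0.5*7*0.912^2 = 2.911 J

2.911 J


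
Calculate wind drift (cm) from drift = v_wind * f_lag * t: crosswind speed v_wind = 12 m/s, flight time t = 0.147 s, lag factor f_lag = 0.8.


drift = v_wind * lag * t = 12 * 0.8 * 0.147 = 1.4112 m ≈ 141.1 cm

141.1 cm


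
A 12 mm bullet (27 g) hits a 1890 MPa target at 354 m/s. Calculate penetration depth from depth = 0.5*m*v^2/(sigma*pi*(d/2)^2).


A = pi*(d/2)^2 = pi*(12/2)^2 = 113.097 mm^2
E = 0.5*m*v^2 = 0.5*0.027*354^2 = 1691.77 J
depth = E/(sigma*A) = 1691.77 J / (1890 MPa * 113.097 mm^2) = 1691.77/(1890 * 113.097) m = 0.00791455 m ≈ 7.915 mm

7.915 mm


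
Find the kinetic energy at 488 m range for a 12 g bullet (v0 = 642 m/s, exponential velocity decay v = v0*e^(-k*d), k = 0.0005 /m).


v = v0*exp(-k*d) = 642*exp(-0.0005*488) = 502.999 m/s
E = 0.5*m*v^2 = 0.5*0.012*502.999^2 = 1518 J

1518 J


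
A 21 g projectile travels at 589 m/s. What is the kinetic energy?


E = 0.5*m*v^2 = 0.5*0.021*589^2 = 3643 J

3643 J


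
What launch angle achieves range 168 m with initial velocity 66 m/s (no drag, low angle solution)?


sin(2*theta) = R*g/v0^2 = 168*9.81/66^2 = 0.378347, theta = arcsin(0.378347)/2 = 11.12°

11.12 degrees


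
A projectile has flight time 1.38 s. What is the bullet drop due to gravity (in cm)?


drop = 0.5*g*t^2 = 0.5*9.81*1.38^2 = 9.34108 m ≈ 934.1 cm

934.1 cm


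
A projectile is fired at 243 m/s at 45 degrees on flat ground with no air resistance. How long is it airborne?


T = 2*v0*sin(theta)/g = 2*243*sin(45°)/9.81 = 35.03 s

35.03 s


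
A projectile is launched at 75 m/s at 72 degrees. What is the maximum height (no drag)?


H = (v0*sin(theta))^2 / (2g) = (75*sin(72°))^2 / (2*9.81) = 259.3 m

259.3 m


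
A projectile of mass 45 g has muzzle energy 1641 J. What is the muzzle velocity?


v = sqrt(2*E/m) = sqrt(2*1641/0.045) = 270.1 m/s

270.1 m/s


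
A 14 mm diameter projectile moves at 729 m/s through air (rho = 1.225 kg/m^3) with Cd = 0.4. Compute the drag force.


A = pi*(d/2)^2 = pi*(14/2000)^2 = 1.53938e-04 m^2
Fd = 0.5*Cd*rho*A*v^2 = 0.5*0.4*1.225*1.53938e-04*729^2 = 20.04 N

20.04 N


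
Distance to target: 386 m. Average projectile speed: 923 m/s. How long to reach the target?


t = d/v = 386/923 = 0.4182 s

0.4182 s


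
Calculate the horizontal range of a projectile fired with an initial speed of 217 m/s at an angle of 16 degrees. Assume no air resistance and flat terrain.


R = v0^2 * sin(2*theta) / g = 217^2 * sin(2*16°) / 9.81 = 2544 m

2544 m


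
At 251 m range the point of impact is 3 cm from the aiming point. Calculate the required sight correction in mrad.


1 mrad subtends 1 cm per 10 m of range, so adj = error_cm / (dist_m / 10) = 3 / (251/10) = 0.1195 mrad

0.1195 mrad


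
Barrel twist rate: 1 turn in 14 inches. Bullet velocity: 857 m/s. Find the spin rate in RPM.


twist_m = 14*0.0254 = 0.3556 m
spin = v/twist = 857/0.3556 = 2410.011 rev/s
RPM = spin*60 = 2410.011*60 ≈ 144601 RPM

144601 RPM


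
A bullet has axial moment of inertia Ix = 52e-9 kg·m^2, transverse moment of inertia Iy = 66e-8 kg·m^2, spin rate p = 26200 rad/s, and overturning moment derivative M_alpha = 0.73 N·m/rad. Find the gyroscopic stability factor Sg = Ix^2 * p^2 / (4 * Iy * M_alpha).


Sg = Ix^2 * p^2 / (4 * Iy * M_alpha) = (52e-9)^2 * 26200^2 / (4 * 66e-8 * 0.73) = 0.9631

0.9631


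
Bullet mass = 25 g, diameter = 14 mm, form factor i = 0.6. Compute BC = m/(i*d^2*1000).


BC = m/(i*d^2*1000) = 25/(0.6 * 14^2 * 1000) = 0.0002126

0.0002126


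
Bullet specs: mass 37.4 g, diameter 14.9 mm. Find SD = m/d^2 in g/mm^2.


SD = m/d^2 = 37.4/14.9^2 = 0.1685 g/mm^2

0.1685 g/mm^2


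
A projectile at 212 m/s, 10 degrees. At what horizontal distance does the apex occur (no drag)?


R = v0^2*sin(2*theta)/g = 212^2*sin(2*10°)/9.81 = 1566.95 m
apex_dist = R/2 = 1566.95/2 = 783.5 m

783.5 m


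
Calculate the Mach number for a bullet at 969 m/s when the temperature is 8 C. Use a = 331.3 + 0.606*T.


a = 331.3 + 0.606*(8) = 336.148 m/s
M = v/a = 969/336.148 = 2.883

2.883


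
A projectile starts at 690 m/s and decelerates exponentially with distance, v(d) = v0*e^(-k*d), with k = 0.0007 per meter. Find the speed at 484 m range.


v = v0*exp(-k*d) = 690*exp(-0.0007*484) = 491.7 m/s

491.7 m/s


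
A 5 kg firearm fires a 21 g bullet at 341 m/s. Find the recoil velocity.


v_recoil = m_p * v_p / m_gun = 0.021 * 341 / 5 = 1.432 m/s

1.432 m/s


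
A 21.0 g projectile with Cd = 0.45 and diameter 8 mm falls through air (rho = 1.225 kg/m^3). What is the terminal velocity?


A = pi*(d/2)^2 = pi*(8/2000)^2 = 5.02655e-05 m^2
vt = sqrt(2mg/(Cd*rho*A)) = sqrt(2*0.021*9.81/(0.45 * 1.225 * 5.02655e-05)) = 121.9 m/s

121.9 m/s


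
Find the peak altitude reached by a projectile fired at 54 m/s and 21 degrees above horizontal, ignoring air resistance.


H = (v0*sin(theta))^2 / (2g) = (54*sin(21°))^2 / (2*9.81) = 19.09 m

19.09 m


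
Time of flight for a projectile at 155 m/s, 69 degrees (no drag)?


T = 2*v0*sin(theta)/g = 2*155*sin(69°)/9.81 = 29.5 s

29.5 s


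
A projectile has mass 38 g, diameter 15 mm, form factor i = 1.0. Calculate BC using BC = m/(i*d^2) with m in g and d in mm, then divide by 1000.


BC = m/(i*d^2*1000) = 38/(1.0 * 15^2 * 1000) = 0.0001689

0.0001689


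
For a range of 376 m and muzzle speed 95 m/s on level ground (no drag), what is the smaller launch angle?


sin(2*theta) = R*g/v0^2 = 376*9.81/95^2 = 0.408705, theta = arcsin(0.408705)/2 = 12.06°

12.06 degrees


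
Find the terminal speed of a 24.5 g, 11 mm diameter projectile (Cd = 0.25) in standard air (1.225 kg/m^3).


A = pi*(d/2)^2 = pi*(11/2000)^2 = 9.50332e-05 m^2
vt = sqrt(2mg/(Cd*rho*A)) = sqrt(2*0.0245*9.81/(0.25 * 1.225 * 9.50332e-05)) = 128.5 m/s

128.5 m/s


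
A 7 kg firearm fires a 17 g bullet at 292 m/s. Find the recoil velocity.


v_recoil = m_p * v_p / m_gun = 0.017 * 292 / 7 = 0.7091 m/s

0.7091 m/s


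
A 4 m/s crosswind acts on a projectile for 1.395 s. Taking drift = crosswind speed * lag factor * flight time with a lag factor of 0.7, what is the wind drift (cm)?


drift = v_wind * lag * t = 4 * 0.7 * 1.395 = 3.906 m ≈ 390.6 cm

390.6 cm


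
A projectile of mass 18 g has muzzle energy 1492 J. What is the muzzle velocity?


v = sqrt(2*E/m) = sqrt(2*1492/0.018) = 407.2 m/s

407.2 m/s


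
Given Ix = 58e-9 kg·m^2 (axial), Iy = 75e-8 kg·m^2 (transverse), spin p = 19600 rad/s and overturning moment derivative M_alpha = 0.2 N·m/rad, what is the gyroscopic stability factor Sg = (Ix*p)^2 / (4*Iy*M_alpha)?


Sg = Ix^2 * p^2 / (4 * Iy * M_alpha) = (58e-9)^2 * 19600^2 / (4 * 75e-8 * 0.2) = 2.154

2.154


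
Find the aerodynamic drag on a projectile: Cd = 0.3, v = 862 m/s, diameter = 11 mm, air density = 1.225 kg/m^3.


A = pi*(d/2)^2 = pi*(11/2000)^2 = 9.50332e-05 m^2
Fd = 0.5*Cd*rho*A*v^2 = 0.5*0.3*1.225*9.50332e-05*862^2 = 12.98 N

12.98 N


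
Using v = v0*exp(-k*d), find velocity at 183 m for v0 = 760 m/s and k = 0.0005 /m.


v = v0*exp(-k*d) = 760*exp(-0.0005*183) = 693.5 m/s

693.5 m/s


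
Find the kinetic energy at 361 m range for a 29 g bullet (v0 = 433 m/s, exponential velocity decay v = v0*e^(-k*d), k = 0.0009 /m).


v = v0*exp(-k*d) = 433*exp(-0.0009*361) = 312.886 m/s
E = 0.5*m*v^2 = 0.5*0.029*312.886^2 = 1420 J

1420 J


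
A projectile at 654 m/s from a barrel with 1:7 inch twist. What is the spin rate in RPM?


twist_m = 7*0.0254 = 0.1778 m
spin = v/twist = 654/0.1778 = 3678.29 rev/s
RPM = spin*60 = 3678.29*60 ≈ 220697 RPM

220697 RPM
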